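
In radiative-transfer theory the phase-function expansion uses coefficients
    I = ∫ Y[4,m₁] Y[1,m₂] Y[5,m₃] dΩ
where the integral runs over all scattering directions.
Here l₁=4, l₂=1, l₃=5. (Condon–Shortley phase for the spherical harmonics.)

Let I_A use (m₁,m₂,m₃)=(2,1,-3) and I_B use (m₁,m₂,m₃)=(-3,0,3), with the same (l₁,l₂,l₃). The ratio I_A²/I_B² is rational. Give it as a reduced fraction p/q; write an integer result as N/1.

l's match ⇒ only the (l;m) 3-j factors differ between A and B.
A: triangle coeff Δ(4,1,5) = 1/495; Σ_t [0,0]: t=0:+1/2880 = 1/2880; (3j)²=28/495 [(4 1 5; 2 1 -3)], sign=+1
B: triangle coeff Δ(4,1,5) = 1/495; Σ_t [0,0]: t=0:+1/5040 = 1/5040; (3j)²=16/495 [(4 1 5; -3 0 3)], sign=+1
I_A²/I_B² = (28/495)/(16/495) = 7/4

7/4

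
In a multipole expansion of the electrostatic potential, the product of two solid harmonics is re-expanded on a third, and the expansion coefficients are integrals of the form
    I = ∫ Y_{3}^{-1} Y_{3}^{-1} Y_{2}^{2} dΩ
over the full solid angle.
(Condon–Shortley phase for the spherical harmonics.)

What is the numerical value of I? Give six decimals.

0.206013

m-sum 0 ✓  L=8 even ✓  0≤2≤6 ✓
Π(2lᵢ+1) = 7×7×5 = 245
triangle coeff Δ(3,3,2) = 1/3780
Σ_t [1,3]: t=1:−1/24 t=2:+1/4 t=3:−1/24 = 1/6
(3j)²=4/105 [(3 3 2; 0 0 0)], sign=+1
Σ_t [2,2]: t=2:+1/16 = 1/16
(3j)²=2/35 [(3 3 2; -1 -1 2)], sign=+1
⇒ 4πI² = 8/15
I = (+1)√(8/15/(4π)) = 0.20601291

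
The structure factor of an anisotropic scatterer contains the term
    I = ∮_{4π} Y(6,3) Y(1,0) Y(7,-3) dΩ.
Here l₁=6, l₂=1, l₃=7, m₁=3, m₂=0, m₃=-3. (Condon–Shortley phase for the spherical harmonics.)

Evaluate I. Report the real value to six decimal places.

-0.221293

m-sum 0 ✓  L=14 even ✓  5≤7≤7 ✓
Π(2lᵢ+1) = 13×3×15 = 585
triangle coeff Δ(6,1,7) = 1/1365
Σ_t [0,0]: t=0:+1/518400 = 1/518400
(3j)²=7/195 [(6 1 7; 0 0 0)], sign=-1
Σ_t [0,0]: t=0:+1/2177280 = 1/2177280
(3j)²=8/273 [(6 1 7; 3 0 -3)], sign=+1
⇒ 4πI² = 8/13
I = (-1)√(8/13/(4π)) = -0.22129336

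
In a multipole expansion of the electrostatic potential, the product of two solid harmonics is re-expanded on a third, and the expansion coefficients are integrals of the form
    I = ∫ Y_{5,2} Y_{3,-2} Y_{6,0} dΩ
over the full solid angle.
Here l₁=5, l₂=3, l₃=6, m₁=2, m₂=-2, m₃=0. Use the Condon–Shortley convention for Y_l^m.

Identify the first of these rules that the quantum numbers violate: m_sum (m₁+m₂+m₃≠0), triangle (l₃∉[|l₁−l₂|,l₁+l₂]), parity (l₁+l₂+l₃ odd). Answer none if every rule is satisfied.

none

Σmᵢ = 0  ✓
l₃∈[|l₁−l₂|,l₁+l₂]=[2,8], have l₃=6  ✓
Σlᵢ = 14 ⇒ even  ✓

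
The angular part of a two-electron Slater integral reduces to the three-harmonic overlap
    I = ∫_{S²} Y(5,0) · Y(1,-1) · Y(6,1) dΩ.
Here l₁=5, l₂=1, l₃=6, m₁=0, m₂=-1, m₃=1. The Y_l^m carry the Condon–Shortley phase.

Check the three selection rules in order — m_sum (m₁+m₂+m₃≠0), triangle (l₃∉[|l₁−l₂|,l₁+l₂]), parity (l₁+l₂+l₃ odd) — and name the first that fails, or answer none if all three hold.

m₁+m₂+m₃ = 0 − 1 + 1 = 0  ✓
triangle: |5−1|=4 ≤ l₃=6 ≤ 5+1=6  ✓
parity: l₁+l₂+l₃ = 12 is even  ✓

none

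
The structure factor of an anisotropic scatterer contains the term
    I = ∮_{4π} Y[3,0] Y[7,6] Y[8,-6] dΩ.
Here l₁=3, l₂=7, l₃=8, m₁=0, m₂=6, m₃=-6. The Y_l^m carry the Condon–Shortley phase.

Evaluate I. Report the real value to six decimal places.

-0.175725

Rules hold: Σm=0, L=18 even, 4≤8≤10.
N = 7·15·17 = 1785
Δ = 2!·4!·12!/19! = 1/5290740
Racah Σ t=0..2: t=0:+1/7257600 t=1:−1/2073600 t=2:+1/7257600 = -1/4838400
⇒ 3j(3 7 8; 0 0 0)² = 252/20995, sgn -1
Racah Σ t=1..2: t=1:−1/1916006400 t=2:+1/479001600 = 1/638668800
⇒ 3j(3 7 8; 0 6 -6)² = 117/6460, sgn +1
4πI² = N·(3j₀)²·(3jₘ)² = 11907/30685
I = -1·√(0.38804/4π) = -0.17572485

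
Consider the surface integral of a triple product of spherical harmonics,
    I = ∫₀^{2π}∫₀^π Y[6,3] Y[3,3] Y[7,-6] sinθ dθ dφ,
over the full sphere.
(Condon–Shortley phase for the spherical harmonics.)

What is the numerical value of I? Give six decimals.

Rules hold: Σm=0, L=16 even, 3≤7≤9.
N = 13·7·15 = 1365
Δ = 2!·10!·4!/17! = 1/2042040
Racah Σ t=0..2: t=0:+1/207360 t=1:−1/57600 t=2:+1/207360 = -1/129600
⇒ 3j(6 3 7; 0 0 0)² = 168/12155, sgn +1
Racah Σ t=2..2: t=2:+1/17418240 = 1/17418240
⇒ 3j(6 3 7; 3 3 -6)² = 15/952, sgn -1
4πI² = N·(3j₀)²·(3jₘ)² = 945/3179
I = -1·√(0.297263/4π) = -0.15380332

-0.153803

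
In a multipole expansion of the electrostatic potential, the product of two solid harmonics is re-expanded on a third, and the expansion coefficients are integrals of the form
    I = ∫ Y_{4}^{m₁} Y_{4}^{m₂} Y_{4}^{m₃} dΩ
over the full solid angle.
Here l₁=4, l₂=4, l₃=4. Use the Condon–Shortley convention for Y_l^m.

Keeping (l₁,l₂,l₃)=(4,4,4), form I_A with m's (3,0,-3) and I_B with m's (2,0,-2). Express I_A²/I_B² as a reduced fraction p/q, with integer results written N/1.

441/121

l's match ⇒ only the (l;m) 3-j factors differ between A and B.
A: triangle coeff Δ(4,4,4) = 1/450450; Σ_t [0,1]: t=0:+1/3456 t=1:−1/864 = -1/1152; (3j)²=7/286 [(4 4 4; 3 0 -3)], sign=+1
B: triangle coeff Δ(4,4,4) = 1/450450; Σ_t [0,2]: t=0:+1/2304 t=1:−1/216 t=2:+1/384 = -11/6912; (3j)²=11/1638 [(4 4 4; 2 0 -2)], sign=-1
I_A²/I_B² = (7/286)/(11/1638) = 441/121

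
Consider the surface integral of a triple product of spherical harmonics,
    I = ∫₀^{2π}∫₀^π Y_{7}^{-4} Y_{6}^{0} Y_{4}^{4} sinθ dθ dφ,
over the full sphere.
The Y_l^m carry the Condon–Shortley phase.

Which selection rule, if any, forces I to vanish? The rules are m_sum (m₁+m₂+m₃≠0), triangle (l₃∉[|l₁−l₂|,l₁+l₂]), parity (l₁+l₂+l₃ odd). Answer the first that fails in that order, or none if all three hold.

parity

m₁+m₂+m₃ = -4 + 0 + 4 = 0  ✓
triangle: |7−6|=1 ≤ l₃=4 ≤ 7+6=13  ✓
parity: l₁+l₂+l₃ = 17 is odd  ✗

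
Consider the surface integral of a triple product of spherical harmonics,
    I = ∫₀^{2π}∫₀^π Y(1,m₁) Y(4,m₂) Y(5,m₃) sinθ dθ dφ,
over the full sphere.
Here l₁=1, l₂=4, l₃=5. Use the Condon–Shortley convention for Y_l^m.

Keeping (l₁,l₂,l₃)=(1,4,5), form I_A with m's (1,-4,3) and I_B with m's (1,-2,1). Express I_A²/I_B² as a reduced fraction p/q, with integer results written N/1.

Shared (l₁,l₂,l₃)=(1,4,5): N and (l;000)² cancel in I_A²/I_B².
A: Δ = 0!·2!·8!/11! = 1/495; Racah Σ t=0..0: t=0:+1/80640 = 1/80640; ⇒ 3j(1 4 5; 1 -4 3)² = 1/495, sgn +1
B: Δ = 0!·2!·8!/11! = 1/495; Racah Σ t=0..0: t=0:+1/2880 = 1/2880; ⇒ 3j(1 4 5; 1 -2 1)² = 2/165, sgn +1
I_A²/I_B² = (1/495)/(2/165) = 1/6

1/6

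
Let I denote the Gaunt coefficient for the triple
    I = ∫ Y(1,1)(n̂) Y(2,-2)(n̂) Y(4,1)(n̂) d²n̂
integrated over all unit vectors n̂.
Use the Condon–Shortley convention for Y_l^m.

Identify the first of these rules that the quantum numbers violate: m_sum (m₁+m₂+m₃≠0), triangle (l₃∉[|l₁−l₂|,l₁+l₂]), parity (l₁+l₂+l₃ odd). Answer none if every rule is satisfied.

Σmᵢ = 0  ✓
l₃∈[|l₁−l₂|,l₁+l₂]=[1,3], have l₃=4  ✗
Σlᵢ = 7 ⇒ odd

triangle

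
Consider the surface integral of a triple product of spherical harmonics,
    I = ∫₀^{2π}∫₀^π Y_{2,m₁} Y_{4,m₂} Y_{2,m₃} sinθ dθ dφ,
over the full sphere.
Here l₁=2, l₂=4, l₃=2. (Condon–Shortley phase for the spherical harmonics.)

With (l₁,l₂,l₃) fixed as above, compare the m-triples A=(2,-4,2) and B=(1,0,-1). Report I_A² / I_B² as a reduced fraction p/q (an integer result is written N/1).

35/8

l's match ⇒ only the (l;m) 3-j factors differ between A and B.
A: triangle coeff Δ(2,4,2) = 1/630; Σ_t [0,0]: t=0:+1/576 = 1/576; (3j)²=1/9 [(2 4 2; 2 -4 2)], sign=+1
B: triangle coeff Δ(2,4,2) = 1/630; Σ_t [1,1]: t=1:−1/36 = -1/36; (3j)²=8/315 [(2 4 2; 1 0 -1)], sign=+1
I_A²/I_B² = (1/9)/(8/315) = 35/8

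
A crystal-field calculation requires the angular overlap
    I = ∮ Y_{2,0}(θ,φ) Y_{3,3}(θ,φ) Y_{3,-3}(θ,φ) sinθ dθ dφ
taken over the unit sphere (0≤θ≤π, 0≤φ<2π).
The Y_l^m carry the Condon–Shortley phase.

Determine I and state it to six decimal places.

0.210261

m-sum 0 ✓  L=8 even ✓  1≤3≤5 ✓
Π(2lᵢ+1) = 5×7×7 = 245
triangle coeff Δ(2,3,3) = 1/3780
Σ_t [0,2]: t=0:+1/24 t=1:−1/4 t=2:+1/24 = -1/6
(3j)²=4/105 [(2 3 3; 0 0 0)], sign=+1
Σ_t [2,2]: t=2:+1/96 = 1/96
(3j)²=5/84 [(2 3 3; 0 3 -3)], sign=+1
⇒ 4πI² = 5/9
I = (+1)√(5/9/(4π)) = 0.21026104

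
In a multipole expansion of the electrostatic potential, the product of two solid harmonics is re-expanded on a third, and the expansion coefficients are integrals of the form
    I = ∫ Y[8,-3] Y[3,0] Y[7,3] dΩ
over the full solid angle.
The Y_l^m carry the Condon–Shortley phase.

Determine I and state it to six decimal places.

m-sum 0 ✓  L=18 even ✓  5≤7≤11 ✓
Π(2lᵢ+1) = 17×7×15 = 1785
triangle coeff Δ(8,3,7) = 1/5290740
Σ_t [1,3]: t=1:−1/7257600 t=2:+1/2073600 t=3:−1/7257600 = 1/4838400
(3j)²=252/20995 [(8 3 7; 0 0 0)], sign=-1
Σ_t [1,3]: t=1:−1/87091200 t=2:+1/8709120 t=3:−1/11612160 = 1/58060800
(3j)²=99/117572 [(8 3 7; -3 0 3)], sign=+1
⇒ 4πI² = 18711/1037153
I = (-1)√(18711/1037153/(4π)) = -0.03788979

-0.037890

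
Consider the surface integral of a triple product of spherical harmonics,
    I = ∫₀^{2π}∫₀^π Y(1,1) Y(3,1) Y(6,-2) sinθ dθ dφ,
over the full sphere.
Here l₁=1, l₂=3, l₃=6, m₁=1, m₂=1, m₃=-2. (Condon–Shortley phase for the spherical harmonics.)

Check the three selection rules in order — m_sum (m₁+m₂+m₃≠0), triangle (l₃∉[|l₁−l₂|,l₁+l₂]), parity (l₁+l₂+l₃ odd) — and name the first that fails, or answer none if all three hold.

azimuthal sum: 1 + 1 − 2 = 0  ✓
2 ≤ 6 ≤ 4 (triangle on l)  ✗
L = 1 + 3 + 6 = 10 (even)

triangle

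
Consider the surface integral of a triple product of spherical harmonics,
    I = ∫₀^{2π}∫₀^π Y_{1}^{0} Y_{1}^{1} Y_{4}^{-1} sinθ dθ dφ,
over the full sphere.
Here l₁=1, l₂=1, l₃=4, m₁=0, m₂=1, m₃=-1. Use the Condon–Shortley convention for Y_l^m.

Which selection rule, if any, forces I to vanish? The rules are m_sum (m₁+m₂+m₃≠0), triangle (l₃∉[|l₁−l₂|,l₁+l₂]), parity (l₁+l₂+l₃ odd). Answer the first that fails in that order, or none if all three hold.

triangle

azimuthal sum: 0 + 1 − 1 = 0  ✓
0 ≤ 4 ≤ 2 (triangle on l)  ✗
L = 1 + 1 + 4 = 6 (even)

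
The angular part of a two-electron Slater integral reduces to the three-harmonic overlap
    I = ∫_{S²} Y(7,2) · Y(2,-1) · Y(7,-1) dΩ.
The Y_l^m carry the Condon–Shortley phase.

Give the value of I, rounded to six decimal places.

0.077064

m-sum 0 ✓  L=16 even ✓  5≤7≤9 ✓
Π(2lᵢ+1) = 15×5×15 = 1125
triangle coeff Δ(7,2,7) = 1/185640
Σ_t [0,2]: t=0:+1/2419200 t=1:−1/518400 t=2:+1/2419200 = -1/907200
(3j)²=56/3315 [(7 2 7; 0 0 0)], sign=+1
Σ_t [0,1]: t=0:+1/1209600 t=1:−1/1935360 = 1/3225600
(3j)²=243/61880 [(7 2 7; 2 -1 -1)], sign=+1
⇒ 4πI² = 3645/48841
I = (+1)√(3645/48841/(4π)) = 0.07706400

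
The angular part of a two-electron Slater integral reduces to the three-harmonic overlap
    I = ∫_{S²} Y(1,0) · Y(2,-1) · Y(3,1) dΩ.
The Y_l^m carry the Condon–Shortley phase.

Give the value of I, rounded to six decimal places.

-0.233597

m-sum 0 ✓  L=6 even ✓  1≤3≤3 ✓
Π(2lᵢ+1) = 3×5×7 = 105
triangle coeff Δ(1,2,3) = 1/105
Σ_t [0,0]: t=0:+1/4 = 1/4
(3j)²=3/35 [(1 2 3; 0 0 0)], sign=-1
Σ_t [0,0]: t=0:+1/6 = 1/6
(3j)²=8/105 [(1 2 3; 0 -1 1)], sign=+1
⇒ 4πI² = 24/35
I = (-1)√(24/35/(4π)) = -0.23359668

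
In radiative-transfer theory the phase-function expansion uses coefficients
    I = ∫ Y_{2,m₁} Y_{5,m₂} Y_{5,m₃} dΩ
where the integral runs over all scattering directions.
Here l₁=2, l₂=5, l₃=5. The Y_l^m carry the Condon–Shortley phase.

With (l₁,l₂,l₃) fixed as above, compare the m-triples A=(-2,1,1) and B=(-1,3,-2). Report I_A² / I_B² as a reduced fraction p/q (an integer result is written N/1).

Shared (l₁,l₂,l₃)=(2,5,5): N and (l;000)² cancel in I_A²/I_B².
A: Δ = 2!·2!·8!/13! = 1/38610; Racah Σ t=2..2: t=2:+1/2304 = 1/2304; ⇒ 3j(2 5 5; -2 1 1)² = 5/143, sgn +1
B: Δ = 2!·2!·8!/13! = 1/38610; Racah Σ t=1..2: t=1:−1/10080 t=2:+1/2880 = 1/4032; ⇒ 3j(2 5 5; -1 3 -2)² = 10/429, sgn -1
I_A²/I_B² = (5/143)/(10/429) = 3/2

3/2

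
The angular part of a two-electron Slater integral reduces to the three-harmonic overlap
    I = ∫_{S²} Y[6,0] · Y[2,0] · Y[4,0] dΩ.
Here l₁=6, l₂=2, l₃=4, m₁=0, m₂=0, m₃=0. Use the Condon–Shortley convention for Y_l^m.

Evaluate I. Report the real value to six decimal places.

m-sum 0 ✓  L=12 even ✓  4≤4≤8 ✓
Π(2lᵢ+1) = 13×5×9 = 585
triangle coeff Δ(6,2,4) = 1/6435
Σ_t [2,2]: t=2:+1/2304 = 1/2304
(3j)²=5/143 [(6 2 4; 0 0 0)], sign=+1
(m-triple is (0,0,0) — same symbol as above.)
⇒ 4πI² = 1125/1573
I = (+1)√(1125/1573/(4π)) = 0.23856513

0.238565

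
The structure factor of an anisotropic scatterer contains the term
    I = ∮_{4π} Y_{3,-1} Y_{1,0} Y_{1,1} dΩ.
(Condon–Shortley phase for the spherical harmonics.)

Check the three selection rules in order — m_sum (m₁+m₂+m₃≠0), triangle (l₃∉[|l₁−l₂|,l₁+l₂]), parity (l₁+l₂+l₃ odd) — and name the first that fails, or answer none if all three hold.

triangle

m₁+m₂+m₃ = -1 + 0 + 1 = 0  ✓
triangle: |3−1|=2 ≤ l₃=1 ≤ 3+1=4  ✗
parity: l₁+l₂+l₃ = 5 is odd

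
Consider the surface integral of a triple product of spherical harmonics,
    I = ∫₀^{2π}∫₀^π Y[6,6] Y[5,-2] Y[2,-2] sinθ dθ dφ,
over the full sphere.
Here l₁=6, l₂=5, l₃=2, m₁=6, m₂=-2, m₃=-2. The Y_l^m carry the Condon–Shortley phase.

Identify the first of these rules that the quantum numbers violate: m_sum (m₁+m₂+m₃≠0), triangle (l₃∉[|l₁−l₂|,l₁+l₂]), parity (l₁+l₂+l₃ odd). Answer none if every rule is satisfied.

azimuthal sum: 6 − 2 − 2 = 2  ✗
1 ≤ 2 ≤ 11 (triangle on l)
L = 6 + 5 + 2 = 13 (odd)

m_sum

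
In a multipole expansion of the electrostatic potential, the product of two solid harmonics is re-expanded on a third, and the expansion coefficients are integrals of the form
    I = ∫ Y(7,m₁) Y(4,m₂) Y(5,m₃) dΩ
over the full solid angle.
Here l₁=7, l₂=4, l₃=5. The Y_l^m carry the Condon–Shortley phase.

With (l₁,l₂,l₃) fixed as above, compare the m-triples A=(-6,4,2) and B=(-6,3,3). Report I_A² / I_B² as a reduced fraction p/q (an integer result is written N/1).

l's match ⇒ only the (l;m) 3-j factors differ between A and B.
A: triangle coeff Δ(7,4,5) = 1/6126120; Σ_t [6,6]: t=6:+1/7257600 = 1/7257600; (3j)²=2/85 [(7 4 5; -6 4 2)], sign=-1
B: triangle coeff Δ(7,4,5) = 1/6126120; Σ_t [5,6]: t=5:−1/9676800 t=6:+1/3628800 = 1/5806080; (3j)²=5/408 [(7 4 5; -6 3 3)], sign=+1
I_A²/I_B² = (2/85)/(5/408) = 48/25

48/25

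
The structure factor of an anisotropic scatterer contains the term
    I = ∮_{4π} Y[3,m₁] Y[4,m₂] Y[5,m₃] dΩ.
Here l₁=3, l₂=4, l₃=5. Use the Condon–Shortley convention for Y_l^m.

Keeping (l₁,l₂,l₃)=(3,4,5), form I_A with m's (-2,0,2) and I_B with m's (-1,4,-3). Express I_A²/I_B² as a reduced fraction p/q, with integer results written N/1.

Shared (l₁,l₂,l₃)=(3,4,5): N and (l;000)² cancel in I_A²/I_B².
A: Δ = 2!·4!·6!/13! = 1/180180; Racah Σ t=1..2: t=1:−1/864 t=2:+1/576 = 1/1728; ⇒ 3j(3 4 5; -2 0 2)² = 5/1287, sgn -1
B: Δ = 2!·4!·6!/13! = 1/180180; Racah Σ t=2..2: t=2:+1/5760 = 1/5760; ⇒ 3j(3 4 5; -1 4 -3)² = 56/2145, sgn +1
I_A²/I_B² = (5/1287)/(56/2145) = 25/168

25/168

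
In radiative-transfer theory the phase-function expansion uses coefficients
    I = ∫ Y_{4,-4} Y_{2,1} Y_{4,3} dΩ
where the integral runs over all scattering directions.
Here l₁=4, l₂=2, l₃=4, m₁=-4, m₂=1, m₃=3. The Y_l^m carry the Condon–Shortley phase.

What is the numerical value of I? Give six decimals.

0.198645

Rules hold: Σm=0, L=10 even, 2≤4≤6.
N = 9·5·9 = 405
Δ = 2!·6!·2!/11! = 1/13860
Racah Σ t=0..2: t=0:+1/192 t=1:−1/36 t=2:+1/192 = -5/288
⇒ 3j(4 2 4; 0 0 0)² = 20/693, sgn -1
Racah Σ t=2..2: t=2:+1/1440 = 1/1440
⇒ 3j(4 2 4; -4 1 3)² = 7/165, sgn -1
4πI² = N·(3j₀)²·(3jₘ)² = 60/121
I = +1·√(0.495868/4π) = 0.19864517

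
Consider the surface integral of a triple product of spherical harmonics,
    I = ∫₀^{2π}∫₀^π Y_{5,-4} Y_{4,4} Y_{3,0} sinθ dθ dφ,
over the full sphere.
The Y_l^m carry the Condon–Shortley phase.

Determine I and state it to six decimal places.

Rules hold: Σm=0, L=12 even, 1≤3≤9.
N = 11·9·7 = 693
Δ = 6!·4!·2!/13! = 1/180180
Racah Σ t=2..4: t=2:+1/576 t=3:−1/144 t=4:+1/576 = -1/288
⇒ 3j(5 4 3; 0 0 0)² = 20/1001, sgn +1
Racah Σ t=6..6: t=6:+1/8640 = 1/8640
⇒ 3j(5 4 3; -4 4 0)² = 28/715, sgn -1
4πI² = N·(3j₀)²·(3jₘ)² = 1008/1859
I = -1·√(0.542227/4π) = -0.20772350

-0.207724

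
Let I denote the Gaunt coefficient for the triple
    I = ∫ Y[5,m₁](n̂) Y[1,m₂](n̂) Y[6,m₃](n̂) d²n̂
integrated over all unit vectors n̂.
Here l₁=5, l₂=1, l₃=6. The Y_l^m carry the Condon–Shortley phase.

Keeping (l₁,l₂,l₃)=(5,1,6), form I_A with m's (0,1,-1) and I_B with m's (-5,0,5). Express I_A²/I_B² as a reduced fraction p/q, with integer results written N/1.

Shared (l₁,l₂,l₃)=(5,1,6): N and (l;000)² cancel in I_A²/I_B².
A: Δ = 0!·10!·2!/13! = 1/858; Racah Σ t=0..0: t=0:+1/28800 = 1/28800; ⇒ 3j(5 1 6; 0 1 -1)² = 7/286, sgn -1
B: Δ = 0!·10!·2!/13! = 1/858; Racah Σ t=0..0: t=0:+1/3628800 = 1/3628800; ⇒ 3j(5 1 6; -5 0 5)² = 1/78, sgn -1
I_A²/I_B² = (7/286)/(1/78) = 21/11

21/11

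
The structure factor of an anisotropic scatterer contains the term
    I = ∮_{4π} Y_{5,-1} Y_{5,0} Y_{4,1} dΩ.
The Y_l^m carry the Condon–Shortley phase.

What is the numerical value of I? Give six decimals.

Rules hold: Σm=0, L=14 even, 0≤4≤10.
N = 11·11·9 = 1089
Δ = 6!·4!·4!/15! = 1/3153150
Racah Σ t=1..5: t=1:−1/69120 t=2:+1/1728 t=3:−1/576 t=4:+1/1728 t=5:−1/69120 = -7/11520
⇒ 3j(5 5 4; 0 0 0)² = 2/143, sgn -1
Racah Σ t=2..5: t=2:+1/6912 t=3:−1/864 t=4:+1/1152 t=5:−1/17280 = -7/34560
⇒ 3j(5 5 4; -1 0 1)² = 1/429, sgn +1
4πI² = N·(3j₀)²·(3jₘ)² = 6/169
I = -1·√(0.035503/4π) = -0.05315295

-0.053153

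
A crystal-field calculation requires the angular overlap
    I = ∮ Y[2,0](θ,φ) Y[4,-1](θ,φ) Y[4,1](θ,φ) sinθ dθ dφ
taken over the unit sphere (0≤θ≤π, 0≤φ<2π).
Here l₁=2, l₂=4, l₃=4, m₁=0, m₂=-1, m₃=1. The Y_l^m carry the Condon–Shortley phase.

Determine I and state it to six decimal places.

-0.139264

Checks pass: Σm=0; 10 even; l₃=4∈[2,6].
(2·2+1)(2·4+1)(2·4+1) = 405
Δ: 2! 2! 6! / 11! → 1/13860
sum: t=0:+1/192 t=1:−1/36 t=2:+1/192 = -5/288
3j²(2 4 4; 0 0 0) = Δ·Π!·Σ² = 20/693  (sign -1)
sum: t=0:+1/144 t=1:−1/48 t=2:+1/480 = -17/1440
3j²(2 4 4; 0 -1 1) = Δ·Π!·Σ² = 289/13860  (sign +1)
combine: 4πI² = 405·20/693·289/13860 = 1445/5929
take √, sign -1: I = -0.13926381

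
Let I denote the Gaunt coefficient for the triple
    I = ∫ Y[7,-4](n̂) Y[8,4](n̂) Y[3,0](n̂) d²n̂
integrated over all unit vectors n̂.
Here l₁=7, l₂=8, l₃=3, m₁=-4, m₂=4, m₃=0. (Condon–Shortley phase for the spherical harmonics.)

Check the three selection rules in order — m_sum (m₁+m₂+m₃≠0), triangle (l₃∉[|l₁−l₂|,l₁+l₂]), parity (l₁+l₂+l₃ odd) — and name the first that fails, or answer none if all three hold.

none

azimuthal sum: -4 + 4 + 0 = 0  ✓
1 ≤ 3 ≤ 15 (triangle on l)  ✓
L = 7 + 8 + 3 = 18 (even)  ✓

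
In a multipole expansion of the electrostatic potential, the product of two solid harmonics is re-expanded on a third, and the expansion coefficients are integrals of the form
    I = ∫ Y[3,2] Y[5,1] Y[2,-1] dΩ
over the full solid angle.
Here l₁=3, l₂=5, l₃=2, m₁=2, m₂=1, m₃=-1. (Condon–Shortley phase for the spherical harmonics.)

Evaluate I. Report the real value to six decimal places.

0.000000

m-sum = 2 + 1 − 1 = 2 ≠ 0 ⇒ I = 0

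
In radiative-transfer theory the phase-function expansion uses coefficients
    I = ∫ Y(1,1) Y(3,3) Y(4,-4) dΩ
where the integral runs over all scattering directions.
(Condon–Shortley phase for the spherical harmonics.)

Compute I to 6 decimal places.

0.325735

Rules hold: Σm=0, L=8 even, 2≤4≤4.
N = 3·7·9 = 189
Δ = 0!·2!·6!/9! = 1/252
Racah Σ t=0..0: t=0:+1/36 = 1/36
⇒ 3j(1 3 4; 0 0 0)² = 4/63, sgn +1
Racah Σ t=0..0: t=0:+1/1440 = 1/1440
⇒ 3j(1 3 4; 1 3 -4)² = 1/9, sgn +1
4πI² = N·(3j₀)²·(3jₘ)² = 4/3
I = +1·√(1.33333/4π) = 0.32573501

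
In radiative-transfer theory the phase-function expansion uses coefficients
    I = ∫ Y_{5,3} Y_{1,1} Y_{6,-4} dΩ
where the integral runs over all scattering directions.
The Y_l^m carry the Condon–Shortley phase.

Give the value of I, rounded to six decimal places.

m-sum 0 ✓  L=12 even ✓  4≤6≤6 ✓
Π(2lᵢ+1) = 11×3×13 = 429
triangle coeff Δ(5,1,6) = 1/858
Σ_t [0,0]: t=0:+1/14400 = 1/14400
(3j)²=6/143 [(5 1 6; 0 0 0)], sign=+1
Σ_t [0,0]: t=0:+1/161280 = 1/161280
(3j)²=15/286 [(5 1 6; 3 1 -4)], sign=+1
⇒ 4πI² = 135/143
I = (+1)√(135/143/(4π)) = 0.27409047

0.274090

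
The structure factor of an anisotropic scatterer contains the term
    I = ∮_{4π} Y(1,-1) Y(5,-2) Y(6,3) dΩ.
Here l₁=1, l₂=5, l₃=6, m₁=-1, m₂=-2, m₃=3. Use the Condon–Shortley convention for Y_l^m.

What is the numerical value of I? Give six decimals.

m-sum 0 ✓  L=12 even ✓  4≤6≤6 ✓
Π(2lᵢ+1) = 3×11×13 = 429
triangle coeff Δ(1,5,6) = 1/858
Σ_t [0,0]: t=0:+1/14400 = 1/14400
(3j)²=6/143 [(1 5 6; 0 0 0)], sign=+1
Σ_t [0,0]: t=0:+1/60480 = 1/60480
(3j)²=6/143 [(1 5 6; -1 -2 3)], sign=-1
⇒ 4πI² = 108/143
I = (-1)√(108/143/(4π)) = -0.24515397

-0.245154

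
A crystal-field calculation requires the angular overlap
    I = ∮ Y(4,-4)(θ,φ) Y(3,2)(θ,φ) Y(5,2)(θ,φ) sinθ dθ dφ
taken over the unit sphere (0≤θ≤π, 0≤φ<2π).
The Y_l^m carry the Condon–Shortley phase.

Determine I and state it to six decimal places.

-0.109480

m-sum 0 ✓  L=12 even ✓  1≤5≤7 ✓
Π(2lᵢ+1) = 9×7×11 = 693
triangle coeff Δ(4,3,5) = 1/180180
Σ_t [0,2]: t=0:+1/576 t=1:−1/144 t=2:+1/576 = -1/288
(3j)²=20/1001 [(4 3 5; 0 0 0)], sign=+1
Σ_t [2,2]: t=2:+1/8640 = 1/8640
(3j)²=14/1287 [(4 3 5; -4 2 2)], sign=-1
⇒ 4πI² = 280/1859
I = (-1)√(280/1859/(4π)) = -0.10947990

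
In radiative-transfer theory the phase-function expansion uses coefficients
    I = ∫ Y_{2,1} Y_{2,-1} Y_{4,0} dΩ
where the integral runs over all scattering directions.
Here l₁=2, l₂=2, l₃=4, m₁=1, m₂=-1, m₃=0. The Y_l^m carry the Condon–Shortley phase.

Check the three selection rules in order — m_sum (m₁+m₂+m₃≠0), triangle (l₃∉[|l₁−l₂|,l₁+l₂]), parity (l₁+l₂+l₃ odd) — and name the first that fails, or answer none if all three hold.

m₁+m₂+m₃ = 1 − 1 + 0 = 0  ✓
triangle: |2−2|=0 ≤ l₃=4 ≤ 2+2=4  ✓
parity: l₁+l₂+l₃ = 8 is even  ✓

none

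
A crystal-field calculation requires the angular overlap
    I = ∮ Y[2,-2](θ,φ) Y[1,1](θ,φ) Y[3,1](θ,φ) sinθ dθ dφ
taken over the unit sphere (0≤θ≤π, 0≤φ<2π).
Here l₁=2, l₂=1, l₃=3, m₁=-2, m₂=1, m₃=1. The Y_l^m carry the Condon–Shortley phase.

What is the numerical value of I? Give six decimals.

-0.082589

Checks pass: Σm=0; 6 even; l₃=3∈[1,3].
(2·2+1)(2·1+1)(2·3+1) = 105
Δ: 0! 4! 2! / 7! → 1/105
sum: t=0:+1/4 = 1/4
3j²(2 1 3; 0 0 0) = Δ·Π!·Σ² = 3/35  (sign -1)
sum: t=0:+1/48 = 1/48
3j²(2 1 3; -2 1 1) = Δ·Π!·Σ² = 1/105  (sign +1)
combine: 4πI² = 105·3/35·1/105 = 3/35
take √, sign -1: I = -0.08258890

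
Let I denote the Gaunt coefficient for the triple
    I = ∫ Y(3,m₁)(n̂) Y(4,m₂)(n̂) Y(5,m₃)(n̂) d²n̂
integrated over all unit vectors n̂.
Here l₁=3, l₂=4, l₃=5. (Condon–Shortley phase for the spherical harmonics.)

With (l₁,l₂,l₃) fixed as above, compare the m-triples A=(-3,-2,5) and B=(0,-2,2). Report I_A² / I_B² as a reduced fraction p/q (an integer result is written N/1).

Shared (l₁,l₂,l₃)=(3,4,5): N and (l;000)² cancel in I_A²/I_B².
A: Δ = 2!·4!·6!/13! = 1/180180; Racah Σ t=2..2: t=2:+1/34560 = 1/34560; ⇒ 3j(3 4 5; -3 -2 5)² = 5/286, sgn +1
B: Δ = 2!·4!·6!/13! = 1/180180; Racah Σ t=0..2: t=0:+1/576 t=1:−1/480 t=2:+1/8640 = -1/4320; ⇒ 3j(3 4 5; 0 -2 2)² = 1/2145, sgn +1
I_A²/I_B² = (5/286)/(1/2145) = 75/2

75/2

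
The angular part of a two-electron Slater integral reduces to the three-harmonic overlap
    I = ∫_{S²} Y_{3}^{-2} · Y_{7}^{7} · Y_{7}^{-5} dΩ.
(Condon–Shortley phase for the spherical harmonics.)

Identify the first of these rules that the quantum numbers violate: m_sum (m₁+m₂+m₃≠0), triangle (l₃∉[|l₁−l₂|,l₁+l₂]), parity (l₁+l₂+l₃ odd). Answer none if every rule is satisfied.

Σmᵢ = 0  ✓
l₃∈[|l₁−l₂|,l₁+l₂]=[4,10], have l₃=7  ✓
Σlᵢ = 17 ⇒ odd  ✗

parity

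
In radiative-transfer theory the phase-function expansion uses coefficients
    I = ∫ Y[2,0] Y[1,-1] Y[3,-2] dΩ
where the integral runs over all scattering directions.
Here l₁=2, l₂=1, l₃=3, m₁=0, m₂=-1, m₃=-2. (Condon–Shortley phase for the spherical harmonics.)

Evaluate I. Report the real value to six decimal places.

0 − 1 − 2 = -3 ≠ 0: azimuthal integral kills it; I = 0

0.000000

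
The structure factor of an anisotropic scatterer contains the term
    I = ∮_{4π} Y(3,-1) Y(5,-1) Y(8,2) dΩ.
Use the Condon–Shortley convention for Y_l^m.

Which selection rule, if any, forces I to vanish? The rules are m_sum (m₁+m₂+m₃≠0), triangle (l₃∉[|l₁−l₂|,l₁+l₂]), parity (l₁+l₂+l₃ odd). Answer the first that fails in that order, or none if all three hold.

none

Σmᵢ = 0  ✓
l₃∈[|l₁−l₂|,l₁+l₂]=[2,8], have l₃=8  ✓
Σlᵢ = 16 ⇒ even  ✓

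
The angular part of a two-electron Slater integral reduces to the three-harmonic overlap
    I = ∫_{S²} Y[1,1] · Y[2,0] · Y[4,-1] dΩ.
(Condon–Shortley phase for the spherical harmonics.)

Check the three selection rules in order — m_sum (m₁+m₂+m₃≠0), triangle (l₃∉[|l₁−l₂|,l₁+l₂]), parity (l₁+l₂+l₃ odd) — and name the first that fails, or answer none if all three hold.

m₁+m₂+m₃ = 1 + 0 − 1 = 0  ✓
triangle: |1−2|=1 ≤ l₃=4 ≤ 1+2=3  ✗
parity: l₁+l₂+l₃ = 7 is odd

triangle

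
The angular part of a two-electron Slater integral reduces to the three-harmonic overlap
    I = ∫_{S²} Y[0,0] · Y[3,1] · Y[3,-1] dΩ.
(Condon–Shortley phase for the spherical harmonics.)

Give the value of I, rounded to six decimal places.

Rules hold: Σm=0, L=6 even, 3≤3≤3.
N = 1·7·7 = 49
Δ = 0!·0!·6!/7! = 1/7
Racah Σ t=0..0: t=0:+1/36 = 1/36
⇒ 3j(0 3 3; 0 0 0)² = 1/7, sgn -1
Racah Σ t=0..0: t=0:+1/48 = 1/48
⇒ 3j(0 3 3; 0 1 -1)² = 1/7, sgn +1
4πI² = N·(3j₀)²·(3jₘ)² = 1/1
I = -1·√(1/4π) = -0.28209479

-0.282095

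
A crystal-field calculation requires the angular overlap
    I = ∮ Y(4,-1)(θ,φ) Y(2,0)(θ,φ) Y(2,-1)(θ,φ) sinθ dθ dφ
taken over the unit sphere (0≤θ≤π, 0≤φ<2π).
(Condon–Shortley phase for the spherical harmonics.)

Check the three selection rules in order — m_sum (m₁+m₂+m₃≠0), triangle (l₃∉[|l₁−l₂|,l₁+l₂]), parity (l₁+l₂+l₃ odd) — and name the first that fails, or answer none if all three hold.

azimuthal sum: -1 + 0 − 1 = -2  ✗
2 ≤ 2 ≤ 6 (triangle on l)
L = 4 + 2 + 2 = 8 (even)

m_sum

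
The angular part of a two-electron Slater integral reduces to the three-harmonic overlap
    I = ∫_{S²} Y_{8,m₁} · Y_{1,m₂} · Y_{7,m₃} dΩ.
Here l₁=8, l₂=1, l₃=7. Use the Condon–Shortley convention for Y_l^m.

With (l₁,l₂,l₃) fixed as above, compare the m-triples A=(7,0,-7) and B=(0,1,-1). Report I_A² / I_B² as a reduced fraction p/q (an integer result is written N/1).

Same 8,1,7: normalisation and zero-m 3j drop out of the ratio.
A: Δ: 2! 14! 0! / 17! → 1/2040; sum: t=1:−1/87178291200 = -1/87178291200; 3j²(8 1 7; 7 0 -7) = Δ·Π!·Σ² = 1/136  (sign -1)
B: Δ: 2! 14! 0! / 17! → 1/2040; sum: t=2:+1/58060800 = 1/58060800; 3j²(8 1 7; 0 1 -1) = Δ·Π!·Σ² = 7/510  (sign +1)
I_A²/I_B² = (1/136)/(7/510) = 15/28

15/28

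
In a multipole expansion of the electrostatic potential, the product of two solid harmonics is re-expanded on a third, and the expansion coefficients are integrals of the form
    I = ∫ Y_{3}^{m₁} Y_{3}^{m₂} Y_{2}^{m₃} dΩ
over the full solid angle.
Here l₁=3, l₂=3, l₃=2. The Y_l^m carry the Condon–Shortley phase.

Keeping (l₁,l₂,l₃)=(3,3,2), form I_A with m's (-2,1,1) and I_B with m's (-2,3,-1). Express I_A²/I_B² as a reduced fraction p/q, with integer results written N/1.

Same 3,3,2: normalisation and zero-m 3j drop out of the ratio.
A: Δ: 4! 2! 2! / 9! → 1/3780; sum: t=3:−1/12 t=4:+1/48 = -1/16; 3j²(3 3 2; -2 1 1) = Δ·Π!·Σ² = 1/28  (sign +1)
B: Δ: 4! 2! 2! / 9! → 1/3780; sum: t=4:+1/48 = 1/48; 3j²(3 3 2; -2 3 -1) = Δ·Π!·Σ² = 5/84  (sign -1)
I_A²/I_B² = (1/28)/(5/84) = 3/5

3/5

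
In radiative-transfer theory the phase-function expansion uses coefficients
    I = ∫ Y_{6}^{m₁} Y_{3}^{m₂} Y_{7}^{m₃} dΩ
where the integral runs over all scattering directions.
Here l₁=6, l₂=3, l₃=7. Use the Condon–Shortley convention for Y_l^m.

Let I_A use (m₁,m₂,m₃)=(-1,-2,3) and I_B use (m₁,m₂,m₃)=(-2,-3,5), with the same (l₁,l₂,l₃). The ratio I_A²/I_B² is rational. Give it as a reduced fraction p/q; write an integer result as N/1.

5/297

l's match ⇒ only the (l;m) 3-j factors differ between A and B.
A: triangle coeff Δ(6,3,7) = 1/2042040; Σ_t [0,1]: t=0:+1/362880 t=1:−1/414720 = 1/2903040; (3j)²=25/68068 [(6 3 7; -1 -2 3)], sign=+1
B: triangle coeff Δ(6,3,7) = 1/2042040; Σ_t [0,0]: t=0:+1/3870720 = 1/3870720; (3j)²=135/6188 [(6 3 7; -2 -3 5)], sign=+1
I_A²/I_B² = (25/68068)/(135/6188) = 5/297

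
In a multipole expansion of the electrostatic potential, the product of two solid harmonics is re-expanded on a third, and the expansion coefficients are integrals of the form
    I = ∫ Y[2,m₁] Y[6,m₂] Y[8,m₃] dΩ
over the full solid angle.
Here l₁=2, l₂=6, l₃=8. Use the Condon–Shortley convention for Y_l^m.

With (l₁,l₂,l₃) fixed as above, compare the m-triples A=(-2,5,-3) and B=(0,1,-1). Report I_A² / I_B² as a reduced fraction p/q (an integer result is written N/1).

Same 2,6,8: normalisation and zero-m 3j drop out of the ratio.
A: Δ: 0! 4! 12! / 17! → 1/30940; sum: t=0:+1/958003200 = 1/958003200; 3j²(2 6 8; -2 5 -3) = Δ·Π!·Σ² = 1/6188  (sign -1)
B: Δ: 0! 4! 12! / 17! → 1/30940; sum: t=0:+1/2419200 = 1/2419200; 3j²(2 6 8; 0 1 -1) = Δ·Π!·Σ² = 27/1105  (sign -1)
I_A²/I_B² = (1/6188)/(27/1105) = 5/756

5/756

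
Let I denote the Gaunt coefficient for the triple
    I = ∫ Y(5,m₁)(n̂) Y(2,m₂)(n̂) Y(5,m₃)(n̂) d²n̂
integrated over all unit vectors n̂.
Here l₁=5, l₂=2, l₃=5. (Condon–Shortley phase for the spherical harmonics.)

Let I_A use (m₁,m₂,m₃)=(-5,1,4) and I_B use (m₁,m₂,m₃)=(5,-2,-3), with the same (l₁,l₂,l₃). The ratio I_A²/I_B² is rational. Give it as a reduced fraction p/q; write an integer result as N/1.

9/2

Same 5,2,5: normalisation and zero-m 3j drop out of the ratio.
A: Δ: 2! 8! 2! / 13! → 1/38610; sum: t=2:+1/80640 = 1/80640; 3j²(5 2 5; -5 1 4) = Δ·Π!·Σ² = 9/286  (sign -1)
B: Δ: 2! 8! 2! / 13! → 1/38610; sum: t=0:+1/161280 = 1/161280; 3j²(5 2 5; 5 -2 -3) = Δ·Π!·Σ² = 1/143  (sign +1)
I_A²/I_B² = (9/286)/(1/143) = 9/2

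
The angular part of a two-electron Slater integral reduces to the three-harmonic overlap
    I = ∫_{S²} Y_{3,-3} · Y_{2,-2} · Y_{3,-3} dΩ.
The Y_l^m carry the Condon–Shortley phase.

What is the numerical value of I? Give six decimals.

0.000000

-3 − 2 − 3 = -8 ≠ 0: azimuthal integral kills it; I = 0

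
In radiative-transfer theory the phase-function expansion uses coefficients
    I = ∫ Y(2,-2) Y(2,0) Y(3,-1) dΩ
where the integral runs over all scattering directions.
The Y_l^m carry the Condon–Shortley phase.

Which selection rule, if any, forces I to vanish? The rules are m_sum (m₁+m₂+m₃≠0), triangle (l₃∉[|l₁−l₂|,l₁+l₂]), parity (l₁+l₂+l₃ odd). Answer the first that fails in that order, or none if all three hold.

m_sum

m₁+m₂+m₃ = -2 + 0 − 1 = -3  ✗
triangle: |2−2|=0 ≤ l₃=3 ≤ 2+2=4
parity: l₁+l₂+l₃ = 7 is odd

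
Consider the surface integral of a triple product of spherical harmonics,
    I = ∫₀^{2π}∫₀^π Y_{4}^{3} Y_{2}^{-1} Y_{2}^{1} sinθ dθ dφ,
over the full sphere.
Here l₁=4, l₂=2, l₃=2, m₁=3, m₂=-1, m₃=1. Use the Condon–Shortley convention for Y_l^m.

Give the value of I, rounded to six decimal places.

0.000000

m-sum = 3 − 1 + 1 = 3 ≠ 0 ⇒ I = 0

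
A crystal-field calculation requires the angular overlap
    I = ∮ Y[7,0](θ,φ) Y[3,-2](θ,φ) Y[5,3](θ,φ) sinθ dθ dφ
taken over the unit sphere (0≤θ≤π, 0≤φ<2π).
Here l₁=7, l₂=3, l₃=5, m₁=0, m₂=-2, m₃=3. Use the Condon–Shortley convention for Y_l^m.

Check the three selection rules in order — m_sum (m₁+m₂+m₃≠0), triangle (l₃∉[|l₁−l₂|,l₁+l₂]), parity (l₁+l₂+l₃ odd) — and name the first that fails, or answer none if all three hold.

m_sum

azimuthal sum: 0 − 2 + 3 = 1  ✗
4 ≤ 5 ≤ 10 (triangle on l)
L = 7 + 3 + 5 = 15 (odd)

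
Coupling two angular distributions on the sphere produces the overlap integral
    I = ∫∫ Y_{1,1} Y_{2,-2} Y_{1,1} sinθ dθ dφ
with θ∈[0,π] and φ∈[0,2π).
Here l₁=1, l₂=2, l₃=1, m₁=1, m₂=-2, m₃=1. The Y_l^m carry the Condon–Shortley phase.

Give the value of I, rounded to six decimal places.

m-sum 0 ✓  L=4 even ✓  1≤1≤3 ✓
Π(2lᵢ+1) = 3×5×3 = 45
triangle coeff Δ(1,2,1) = 1/30
Σ_t [1,1]: t=1:−1/1 = -1/1
(3j)²=2/15 [(1 2 1; 0 0 0)], sign=+1
Σ_t [0,0]: t=0:+1/4 = 1/4
(3j)²=1/5 [(1 2 1; 1 -2 1)], sign=+1
⇒ 4πI² = 6/5
I = (+1)√(6/5/(4π)) = 0.30901936

0.309019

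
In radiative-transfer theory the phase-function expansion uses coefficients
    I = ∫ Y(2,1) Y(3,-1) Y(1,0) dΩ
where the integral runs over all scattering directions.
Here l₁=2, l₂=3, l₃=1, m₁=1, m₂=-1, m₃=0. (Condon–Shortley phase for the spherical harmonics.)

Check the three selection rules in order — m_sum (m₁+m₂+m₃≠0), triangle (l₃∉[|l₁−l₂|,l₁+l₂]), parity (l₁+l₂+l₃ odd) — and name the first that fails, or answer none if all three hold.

none

Σmᵢ = 0  ✓
l₃∈[|l₁−l₂|,l₁+l₂]=[1,5], have l₃=1  ✓
Σlᵢ = 6 ⇒ even  ✓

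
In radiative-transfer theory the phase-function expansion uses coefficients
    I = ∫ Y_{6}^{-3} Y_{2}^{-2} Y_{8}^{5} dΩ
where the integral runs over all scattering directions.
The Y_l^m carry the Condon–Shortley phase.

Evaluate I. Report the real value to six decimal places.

-0.226917

Checks pass: Σm=0; 16 even; l₃=8∈[4,8].
(2·6+1)(2·2+1)(2·8+1) = 1105
Δ: 0! 12! 4! / 17! → 1/30940
sum: t=0:+1/2073600 = 1/2073600
3j²(6 2 8; 0 0 0) = Δ·Π!·Σ² = 28/1105  (sign +1)
sum: t=0:+1/52254720 = 1/52254720
3j²(6 2 8; -3 -2 5) = Δ·Π!·Σ² = 11/476  (sign -1)
combine: 4πI² = 1105·28/1105·11/476 = 11/17
take √, sign -1: I = -0.22691696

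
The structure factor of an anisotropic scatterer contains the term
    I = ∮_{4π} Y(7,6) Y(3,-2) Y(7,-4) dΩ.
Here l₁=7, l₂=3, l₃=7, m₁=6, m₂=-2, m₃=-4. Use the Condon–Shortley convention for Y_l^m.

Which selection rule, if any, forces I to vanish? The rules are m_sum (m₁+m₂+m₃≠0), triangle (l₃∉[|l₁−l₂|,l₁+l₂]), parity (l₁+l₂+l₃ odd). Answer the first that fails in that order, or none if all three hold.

azimuthal sum: 6 − 2 − 4 = 0  ✓
4 ≤ 7 ≤ 10 (triangle on l)  ✓
L = 7 + 3 + 7 = 17 (odd)  ✗

parity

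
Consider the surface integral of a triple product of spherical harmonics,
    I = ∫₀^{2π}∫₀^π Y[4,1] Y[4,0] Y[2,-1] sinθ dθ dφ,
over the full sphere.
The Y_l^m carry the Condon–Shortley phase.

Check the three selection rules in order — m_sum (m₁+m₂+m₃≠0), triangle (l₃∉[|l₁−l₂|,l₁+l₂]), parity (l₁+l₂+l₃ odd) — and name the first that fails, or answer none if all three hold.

none

Σmᵢ = 0  ✓
l₃∈[|l₁−l₂|,l₁+l₂]=[0,8], have l₃=2  ✓
Σlᵢ = 10 ⇒ even  ✓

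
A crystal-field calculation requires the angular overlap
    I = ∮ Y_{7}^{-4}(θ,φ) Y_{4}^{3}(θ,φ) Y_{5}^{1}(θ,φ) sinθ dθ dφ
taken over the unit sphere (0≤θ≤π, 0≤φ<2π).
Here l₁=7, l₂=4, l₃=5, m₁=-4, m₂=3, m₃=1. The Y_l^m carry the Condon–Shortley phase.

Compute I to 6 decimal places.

-0.069211

m-sum 0 ✓  L=16 even ✓  3≤5≤11 ✓
Π(2lᵢ+1) = 15×9×11 = 1485
triangle coeff Δ(7,4,5) = 1/6126120
Σ_t [2,4]: t=2:+1/69120 t=3:−1/20736 t=4:+1/69120 = -1/51840
(3j)²=280/21879 [(7 4 5; 0 0 0)], sign=+1
Σ_t [5,6]: t=5:−1/345600 t=6:+1/518400 = -1/1036800
(3j)²=7/2210 [(7 4 5; -4 3 1)], sign=-1
⇒ 4πI² = 2940/48841
I = (-1)√(2940/48841/(4π)) = -0.06921121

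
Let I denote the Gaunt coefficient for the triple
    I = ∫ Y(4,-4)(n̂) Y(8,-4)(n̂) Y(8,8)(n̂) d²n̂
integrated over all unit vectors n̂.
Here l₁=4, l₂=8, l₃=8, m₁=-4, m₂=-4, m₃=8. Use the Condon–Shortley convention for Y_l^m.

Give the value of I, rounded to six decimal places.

0.034941

Rules hold: Σm=0, L=20 even, 4≤8≤12.
N = 9·17·17 = 2601
Δ = 4!·4!·12!/21! = 1/185175900
Racah Σ t=0..4: t=0:+1/557383680 t=1:−1/21772800 t=2:+1/8294400 t=3:−1/21772800 t=4:+1/557383680 = 1/30965760
⇒ 3j(4 8 8; 0 0 0)² = 36/4199, sgn +1
Racah Σ t=4..4: t=4:+1/275904921600 = 1/275904921600
⇒ 3j(4 8 8; -4 -4 8)² = 2/2907, sgn +1
4πI² = N·(3j₀)²·(3jₘ)² = 72/4693
I = +1·√(0.015342/4π) = 0.03494106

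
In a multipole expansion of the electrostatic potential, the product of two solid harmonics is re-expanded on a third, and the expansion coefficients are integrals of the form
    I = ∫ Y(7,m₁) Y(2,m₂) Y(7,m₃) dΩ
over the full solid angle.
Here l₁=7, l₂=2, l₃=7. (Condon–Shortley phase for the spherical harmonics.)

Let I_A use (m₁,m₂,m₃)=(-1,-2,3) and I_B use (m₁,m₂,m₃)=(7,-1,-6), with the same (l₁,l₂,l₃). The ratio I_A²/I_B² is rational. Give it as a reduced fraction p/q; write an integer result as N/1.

1350/1183

Shared (l₁,l₂,l₃)=(7,2,7): N and (l;000)² cancel in I_A²/I_B².
A: Δ = 2!·12!·2!/17! = 1/185640; Racah Σ t=0..0: t=0:+1/3870720 = 1/3870720; ⇒ 3j(7 2 7; -1 -2 3)² = 135/6188, sgn +1
B: Δ = 2!·12!·2!/17! = 1/185640; Racah Σ t=0..0: t=0:+1/958003200 = 1/958003200; ⇒ 3j(7 2 7; 7 -1 -6)² = 13/680, sgn -1
I_A²/I_B² = (135/6188)/(13/680) = 1350/1183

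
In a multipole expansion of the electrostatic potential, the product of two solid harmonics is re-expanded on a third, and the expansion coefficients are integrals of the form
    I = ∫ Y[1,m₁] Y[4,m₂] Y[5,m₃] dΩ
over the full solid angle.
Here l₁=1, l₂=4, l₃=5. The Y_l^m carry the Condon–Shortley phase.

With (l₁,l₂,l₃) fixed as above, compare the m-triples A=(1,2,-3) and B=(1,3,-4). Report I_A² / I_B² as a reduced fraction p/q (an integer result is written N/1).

7/9

Same 1,4,5: normalisation and zero-m 3j drop out of the ratio.
A: Δ: 0! 2! 8! / 11! → 1/495; sum: t=0:+1/2880 = 1/2880; 3j²(1 4 5; 1 2 -3) = Δ·Π!·Σ² = 28/495  (sign +1)
B: Δ: 0! 2! 8! / 11! → 1/495; sum: t=0:+1/10080 = 1/10080; 3j²(1 4 5; 1 3 -4) = Δ·Π!·Σ² = 4/55  (sign -1)
I_A²/I_B² = (28/495)/(4/55) = 7/9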